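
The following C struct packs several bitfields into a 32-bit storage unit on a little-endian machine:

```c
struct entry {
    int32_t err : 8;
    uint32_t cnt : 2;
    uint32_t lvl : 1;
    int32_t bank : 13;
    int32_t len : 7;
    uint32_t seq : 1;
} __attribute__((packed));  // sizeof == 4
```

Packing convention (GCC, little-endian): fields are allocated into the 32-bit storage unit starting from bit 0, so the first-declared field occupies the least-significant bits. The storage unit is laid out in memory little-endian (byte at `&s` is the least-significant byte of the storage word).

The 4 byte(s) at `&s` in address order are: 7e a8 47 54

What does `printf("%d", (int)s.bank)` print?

[0]=0x7e [1]=0xa8 [2]=0x47 [3]=0x54 (little-endian) → word 0x5447a87e
err:8 @ bit 0 → (0x5447a87e>>0)&0xff = 0x7e
cnt:2 @ bit 8 → (0x5447a87e>>8)&0x3 = 0x0
lvl:1 @ bit 10 → (0x5447a87e>>10)&0x1 = 0x0
bank:13 @ bit 11 → (0x5447a87e>>11)&0x1fff = 0x8f5  ←
len:7 @ bit 24 → (0x5447a87e>>24)&0x7f = 0x54
seq:1 @ bit 31 → (0x5447a87e>>31)&0x1 = 0x0
bank signed 13b, MSB=0: value = 2293

2293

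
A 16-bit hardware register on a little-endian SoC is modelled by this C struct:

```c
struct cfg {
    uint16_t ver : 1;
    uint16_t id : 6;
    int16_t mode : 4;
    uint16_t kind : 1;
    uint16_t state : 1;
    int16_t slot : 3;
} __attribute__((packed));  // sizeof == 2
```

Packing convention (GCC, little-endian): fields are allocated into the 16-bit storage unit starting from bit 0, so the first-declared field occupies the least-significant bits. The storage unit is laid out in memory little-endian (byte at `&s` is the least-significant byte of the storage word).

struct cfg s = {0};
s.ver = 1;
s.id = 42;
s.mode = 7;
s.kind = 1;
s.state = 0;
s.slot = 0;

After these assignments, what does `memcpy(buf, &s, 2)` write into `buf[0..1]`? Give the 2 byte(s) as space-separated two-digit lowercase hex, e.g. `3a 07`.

ver:1 = 1 → 0x1 << 0 → word 0x0001
id:6 = 42 → 0x2a << 1 → word 0x0055
mode:4 = 7 → 0x7 << 7 → word 0x03d5
kind:1 = 1 → 0x1 << 11 → word 0x0bd5
state:1 = 0 → 0x0 << 12 → word 0x0bd5
slot:3 = 0 → 0x0 << 13 → word 0x0bd5
word = 0x0bd5 → little-endian bytes:
  [0]=0xd5  [1]=0x0b

d5 0b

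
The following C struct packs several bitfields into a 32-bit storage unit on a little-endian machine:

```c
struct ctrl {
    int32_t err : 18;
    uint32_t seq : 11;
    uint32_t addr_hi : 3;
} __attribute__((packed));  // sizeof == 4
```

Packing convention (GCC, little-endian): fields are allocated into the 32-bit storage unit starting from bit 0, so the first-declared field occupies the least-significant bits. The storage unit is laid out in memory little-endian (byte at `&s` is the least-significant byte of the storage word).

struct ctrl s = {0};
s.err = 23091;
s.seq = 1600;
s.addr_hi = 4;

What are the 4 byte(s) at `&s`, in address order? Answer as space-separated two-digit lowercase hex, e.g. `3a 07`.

33 5a 00 99

err (18b) val=23091 bits=0x5a33 at bit 0: 0x00005a33
seq (11b) val=1600 bits=0x640 at bit 18: 0x19005a33
addr_hi (3b) val=4 bits=0x4 at bit 29: 0x99005a33
word = 0x99005a33 → little-endian bytes:
  [0]=0x33  [1]=0x5a  [2]=0x00  [3]=0x99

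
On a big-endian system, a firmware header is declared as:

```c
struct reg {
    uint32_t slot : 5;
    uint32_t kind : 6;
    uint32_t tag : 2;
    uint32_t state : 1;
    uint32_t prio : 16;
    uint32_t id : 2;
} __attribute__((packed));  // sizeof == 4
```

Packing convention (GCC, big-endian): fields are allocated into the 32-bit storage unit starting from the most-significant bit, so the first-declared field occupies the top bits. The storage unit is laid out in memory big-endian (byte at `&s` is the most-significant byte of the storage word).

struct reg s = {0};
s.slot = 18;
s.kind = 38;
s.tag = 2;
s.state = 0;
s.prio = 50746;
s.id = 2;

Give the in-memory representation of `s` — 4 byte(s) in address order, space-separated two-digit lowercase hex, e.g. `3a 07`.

slot:5 = 18 → 0x12 << 27 → word 0x90000000
kind:6 = 38 → 0x26 << 21 → word 0x94c00000
tag:2 = 2 → 0x2 << 19 → word 0x94d00000
state:1 = 0 → 0x0 << 18 → word 0x94d00000
prio:16 = 50746 → 0xc63a << 2 → word 0x94d318e8
id:2 = 2 → 0x2 << 0 → word 0x94d318ea
word = 0x94d318ea → big-endian bytes:
  [0]=0x94  [1]=0xd3  [2]=0x18  [3]=0xea

94 d3 18 ea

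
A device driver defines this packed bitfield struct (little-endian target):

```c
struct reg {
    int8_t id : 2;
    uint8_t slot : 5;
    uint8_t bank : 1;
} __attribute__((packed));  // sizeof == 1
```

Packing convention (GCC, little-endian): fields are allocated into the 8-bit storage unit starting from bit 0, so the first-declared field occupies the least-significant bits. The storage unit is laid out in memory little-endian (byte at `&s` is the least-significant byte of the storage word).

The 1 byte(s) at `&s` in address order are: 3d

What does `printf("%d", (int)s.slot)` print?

15

[0]=0x3d (little-endian) → word 0x3d
id [0+:2] = (word>>0) & 0x3 = 1
slot [2+:5] = (word>>2) & 0x1f = 15  ←
bank [7+:1] = (word>>7) & 0x1 = 0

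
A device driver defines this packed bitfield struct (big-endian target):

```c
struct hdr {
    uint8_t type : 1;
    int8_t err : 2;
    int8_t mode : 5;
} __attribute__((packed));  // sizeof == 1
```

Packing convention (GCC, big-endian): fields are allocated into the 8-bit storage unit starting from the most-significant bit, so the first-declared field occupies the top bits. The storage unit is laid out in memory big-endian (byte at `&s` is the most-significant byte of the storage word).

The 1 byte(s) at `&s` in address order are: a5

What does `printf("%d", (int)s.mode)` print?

[0]=0xa5 (big-endian) → word 0xa5
type [7+:1] = (word>>7) & 0x1 = 1
err [5+:2] = (word>>5) & 0x3 = 1
mode [0+:5] = (word>>0) & 0x1f = 5  ←
mode signed 5b, MSB=0: value = 5

5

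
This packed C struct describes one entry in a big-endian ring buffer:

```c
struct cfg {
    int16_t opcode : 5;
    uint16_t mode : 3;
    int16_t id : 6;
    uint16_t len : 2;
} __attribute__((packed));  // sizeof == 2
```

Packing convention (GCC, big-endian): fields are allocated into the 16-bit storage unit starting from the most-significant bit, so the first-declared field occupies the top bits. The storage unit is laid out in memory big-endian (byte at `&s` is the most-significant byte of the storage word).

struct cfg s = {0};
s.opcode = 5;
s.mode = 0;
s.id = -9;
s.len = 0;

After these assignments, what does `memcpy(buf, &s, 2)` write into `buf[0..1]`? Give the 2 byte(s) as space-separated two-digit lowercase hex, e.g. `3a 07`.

28 dc

[11+:5] opcode=5 & 0x1f = 0x5; word=0x2800
[8+:3] mode=0 & 0x7 = 0x0; word=0x2800
[2+:6] id=-9 & 0x3f = 0x37; word=0x28dc
[0+:2] len=0 & 0x3 = 0x0; word=0x28dc
word = 0x28dc → big-endian bytes:
  [0]=0x28  [1]=0xdc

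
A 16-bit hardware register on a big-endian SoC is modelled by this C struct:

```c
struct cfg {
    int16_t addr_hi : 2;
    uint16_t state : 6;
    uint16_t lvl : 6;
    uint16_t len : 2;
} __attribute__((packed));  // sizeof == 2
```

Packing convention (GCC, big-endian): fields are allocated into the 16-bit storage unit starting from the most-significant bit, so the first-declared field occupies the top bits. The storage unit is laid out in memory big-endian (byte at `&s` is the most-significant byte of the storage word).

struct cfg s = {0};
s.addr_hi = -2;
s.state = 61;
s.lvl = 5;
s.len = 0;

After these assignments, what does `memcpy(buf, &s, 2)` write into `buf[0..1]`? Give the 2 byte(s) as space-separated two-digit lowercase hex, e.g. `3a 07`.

[14+:2] addr_hi=-2 & 0x3 = 0x2; word=0x8000
[8+:6] state=61 & 0x3f = 0x3d; word=0xbd00
[2+:6] lvl=5 & 0x3f = 0x5; word=0xbd14
[0+:2] len=0 & 0x3 = 0x0; word=0xbd14
word = 0xbd14 → big-endian bytes:
  [0]=0xbd  [1]=0x14

bd 14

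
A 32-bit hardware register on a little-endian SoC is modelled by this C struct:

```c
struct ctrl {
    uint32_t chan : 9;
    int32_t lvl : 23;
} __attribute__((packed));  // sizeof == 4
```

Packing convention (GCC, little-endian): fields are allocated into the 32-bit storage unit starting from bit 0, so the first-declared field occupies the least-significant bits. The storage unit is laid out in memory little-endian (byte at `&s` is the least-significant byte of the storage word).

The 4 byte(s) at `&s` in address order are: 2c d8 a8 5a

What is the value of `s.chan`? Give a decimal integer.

44

[0]=0x2c [1]=0xd8 [2]=0xa8 [3]=0x5a (little-endian) → word 0x5aa8d82c
chan:9 @ bit 0 → (0x5aa8d82c>>0)&0x1ff = 0x2c  ←
lvl:23 @ bit 9 → (0x5aa8d82c>>9)&0x7fffff = 0x2d546c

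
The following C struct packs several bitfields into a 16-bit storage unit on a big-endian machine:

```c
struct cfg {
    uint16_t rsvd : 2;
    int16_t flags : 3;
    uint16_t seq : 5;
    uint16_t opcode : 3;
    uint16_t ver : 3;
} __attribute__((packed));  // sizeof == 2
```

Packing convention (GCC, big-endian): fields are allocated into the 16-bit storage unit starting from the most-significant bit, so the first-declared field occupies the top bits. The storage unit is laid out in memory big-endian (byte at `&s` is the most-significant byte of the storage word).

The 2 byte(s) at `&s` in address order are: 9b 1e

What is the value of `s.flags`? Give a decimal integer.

3

[0]=0x9b [1]=0x1e (big-endian) → word 0x9b1e
rsvd:2 @ bit 14 → (0x9b1e>>14)&0x3 = 0x2
flags:3 @ bit 11 → (0x9b1e>>11)&0x7 = 0x3  ←
seq:5 @ bit 6 → (0x9b1e>>6)&0x1f = 0xc
opcode:3 @ bit 3 → (0x9b1e>>3)&0x7 = 0x3
ver:3 @ bit 0 → (0x9b1e>>0)&0x7 = 0x6
flags signed 3b, MSB=0: value = 3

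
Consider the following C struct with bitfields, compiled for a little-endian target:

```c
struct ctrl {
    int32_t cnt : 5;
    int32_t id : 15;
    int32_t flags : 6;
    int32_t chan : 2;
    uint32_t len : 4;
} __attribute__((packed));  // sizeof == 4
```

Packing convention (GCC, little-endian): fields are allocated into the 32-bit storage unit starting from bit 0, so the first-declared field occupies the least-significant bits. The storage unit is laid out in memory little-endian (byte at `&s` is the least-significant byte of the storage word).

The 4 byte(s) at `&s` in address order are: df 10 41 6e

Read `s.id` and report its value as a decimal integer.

2182

[0]=0xdf [1]=0x10 [2]=0x41 [3]=0x6e (little-endian) → word 0x6e4110df
cnt:5 @ bit 0 → (0x6e4110df>>0)&0x1f = 0x1f
id:15 @ bit 5 → (0x6e4110df>>5)&0x7fff = 0x886  ←
flags:6 @ bit 20 → (0x6e4110df>>20)&0x3f = 0x24
chan:2 @ bit 26 → (0x6e4110df>>26)&0x3 = 0x3
len:4 @ bit 28 → (0x6e4110df>>28)&0xf = 0x6
id signed 15b, MSB=0: value = 2182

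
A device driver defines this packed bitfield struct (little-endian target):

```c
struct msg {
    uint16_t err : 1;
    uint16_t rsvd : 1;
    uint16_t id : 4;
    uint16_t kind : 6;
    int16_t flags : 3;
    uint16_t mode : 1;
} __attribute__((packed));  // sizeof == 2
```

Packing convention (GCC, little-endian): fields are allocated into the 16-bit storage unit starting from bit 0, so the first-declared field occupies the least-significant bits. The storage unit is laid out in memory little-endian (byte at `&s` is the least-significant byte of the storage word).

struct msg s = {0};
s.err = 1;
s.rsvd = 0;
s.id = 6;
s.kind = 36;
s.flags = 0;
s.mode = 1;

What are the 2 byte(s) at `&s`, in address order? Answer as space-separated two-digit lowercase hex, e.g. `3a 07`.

19 89

[0+:1] err=1 & 0x1 = 0x1; word=0x0001
[1+:1] rsvd=0 & 0x1 = 0x0; word=0x0001
[2+:4] id=6 & 0xf = 0x6; word=0x0019
[6+:6] kind=36 & 0x3f = 0x24; word=0x0919
[12+:3] flags=0 & 0x7 = 0x0; word=0x0919
[15+:1] mode=1 & 0x1 = 0x1; word=0x8919
word = 0x8919 → little-endian bytes:
  [0]=0x19  [1]=0x89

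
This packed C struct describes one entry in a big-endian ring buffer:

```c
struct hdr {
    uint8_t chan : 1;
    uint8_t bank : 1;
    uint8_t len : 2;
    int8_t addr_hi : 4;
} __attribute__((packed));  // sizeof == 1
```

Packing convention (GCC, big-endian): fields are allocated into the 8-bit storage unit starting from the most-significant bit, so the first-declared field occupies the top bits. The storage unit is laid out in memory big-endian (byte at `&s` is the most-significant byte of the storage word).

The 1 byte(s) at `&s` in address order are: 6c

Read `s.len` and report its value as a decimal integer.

[0]=0x6c (big-endian) → word 0x6c
chan [7+:1] = (word>>7) & 0x1 = 0
bank [6+:1] = (word>>6) & 0x1 = 1
len [4+:2] = (word>>4) & 0x3 = 2  ←
addr_hi [0+:4] = (word>>0) & 0xf = 12

2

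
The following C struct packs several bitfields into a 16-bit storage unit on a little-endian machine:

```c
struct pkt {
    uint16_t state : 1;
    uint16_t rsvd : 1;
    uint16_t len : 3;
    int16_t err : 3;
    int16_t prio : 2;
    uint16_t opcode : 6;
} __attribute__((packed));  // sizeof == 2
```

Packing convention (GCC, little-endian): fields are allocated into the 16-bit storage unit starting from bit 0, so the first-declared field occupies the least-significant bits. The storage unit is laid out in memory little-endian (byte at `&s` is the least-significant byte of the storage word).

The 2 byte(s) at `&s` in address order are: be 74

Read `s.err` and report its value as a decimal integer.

-3

[0]=0xbe [1]=0x74 (little-endian) → word 0x74be
state:1 @ bit 0 → (0x74be>>0)&0x1 = 0x0
rsvd:1 @ bit 1 → (0x74be>>1)&0x1 = 0x1
len:3 @ bit 2 → (0x74be>>2)&0x7 = 0x7
err:3 @ bit 5 → (0x74be>>5)&0x7 = 0x5  ←
prio:2 @ bit 8 → (0x74be>>8)&0x3 = 0x0
opcode:6 @ bit 10 → (0x74be>>10)&0x3f = 0x1d
err signed 3b, MSB=1: 5 - 8 = -3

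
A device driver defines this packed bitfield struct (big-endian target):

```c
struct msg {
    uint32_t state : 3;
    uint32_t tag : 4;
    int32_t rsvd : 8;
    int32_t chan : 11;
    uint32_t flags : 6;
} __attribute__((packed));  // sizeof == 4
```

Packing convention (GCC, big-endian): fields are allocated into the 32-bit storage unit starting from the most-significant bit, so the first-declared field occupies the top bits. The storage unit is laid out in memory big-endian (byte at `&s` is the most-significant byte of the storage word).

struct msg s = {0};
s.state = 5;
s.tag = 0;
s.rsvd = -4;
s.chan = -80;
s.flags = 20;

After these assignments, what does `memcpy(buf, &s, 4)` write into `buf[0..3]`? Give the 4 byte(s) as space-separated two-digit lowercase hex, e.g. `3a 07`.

a1 f9 ec 14

state:3 = 5 → 0x5 << 29 → word 0xa0000000
tag:4 = 0 → 0x0 << 25 → word 0xa0000000
rsvd:8 = -4 → 0xfc << 17 → word 0xa1f80000
chan:11 = -80 → 0x7b0 << 6 → word 0xa1f9ec00
flags:6 = 20 → 0x14 << 0 → word 0xa1f9ec14
word = 0xa1f9ec14 → big-endian bytes:
  [0]=0xa1  [1]=0xf9  [2]=0xec  [3]=0x14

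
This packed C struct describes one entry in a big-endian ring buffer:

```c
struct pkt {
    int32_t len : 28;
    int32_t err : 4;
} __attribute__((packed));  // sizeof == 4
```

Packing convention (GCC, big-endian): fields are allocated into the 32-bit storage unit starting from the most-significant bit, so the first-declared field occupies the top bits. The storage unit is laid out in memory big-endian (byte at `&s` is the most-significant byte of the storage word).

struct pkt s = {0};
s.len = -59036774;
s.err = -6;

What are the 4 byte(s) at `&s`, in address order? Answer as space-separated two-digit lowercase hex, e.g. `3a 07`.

c7 b2 b9 aa

[4+:28] len=-59036774 & 0xfffffff = 0xc7b2b9a; word=0xc7b2b9a0
[0+:4] err=-6 & 0xf = 0xa; word=0xc7b2b9aa
word = 0xc7b2b9aa → big-endian bytes:
  [0]=0xc7  [1]=0xb2  [2]=0xb9  [3]=0xaa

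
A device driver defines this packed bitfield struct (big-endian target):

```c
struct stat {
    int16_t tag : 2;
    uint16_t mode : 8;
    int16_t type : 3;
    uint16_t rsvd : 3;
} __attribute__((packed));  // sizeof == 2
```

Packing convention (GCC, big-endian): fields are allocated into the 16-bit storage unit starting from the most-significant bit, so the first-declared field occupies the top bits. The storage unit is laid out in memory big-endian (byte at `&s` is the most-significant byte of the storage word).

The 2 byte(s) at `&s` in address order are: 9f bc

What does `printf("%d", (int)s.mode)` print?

126

[0]=0x9f [1]=0xbc (big-endian) → word 0x9fbc
tag [14+:2] = (word>>14) & 0x3 = 2
mode [6+:8] = (word>>6) & 0xff = 126  ←
type [3+:3] = (word>>3) & 0x7 = 7
rsvd [0+:3] = (word>>0) & 0x7 = 4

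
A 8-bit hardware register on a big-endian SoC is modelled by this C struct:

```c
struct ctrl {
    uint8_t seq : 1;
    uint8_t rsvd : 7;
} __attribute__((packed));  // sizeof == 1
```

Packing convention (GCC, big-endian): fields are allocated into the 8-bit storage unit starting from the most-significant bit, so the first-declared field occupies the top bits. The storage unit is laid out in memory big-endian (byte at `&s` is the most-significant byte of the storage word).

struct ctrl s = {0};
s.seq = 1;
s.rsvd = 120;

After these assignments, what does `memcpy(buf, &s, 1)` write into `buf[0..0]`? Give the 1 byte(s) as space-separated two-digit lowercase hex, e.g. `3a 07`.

f8

seq:1 = 1 → 0x1 << 7 → word 0x80
rsvd:7 = 120 → 0x78 << 0 → word 0xf8
word = 0xf8 → big-endian bytes:
  [0]=0xf8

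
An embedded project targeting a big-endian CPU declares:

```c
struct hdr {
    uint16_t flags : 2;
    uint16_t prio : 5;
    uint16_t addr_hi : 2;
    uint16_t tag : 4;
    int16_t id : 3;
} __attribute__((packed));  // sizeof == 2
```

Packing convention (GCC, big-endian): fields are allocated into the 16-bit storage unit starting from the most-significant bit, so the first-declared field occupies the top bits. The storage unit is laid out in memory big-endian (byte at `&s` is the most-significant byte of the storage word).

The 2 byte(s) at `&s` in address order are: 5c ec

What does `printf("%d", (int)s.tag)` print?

[0]=0x5c [1]=0xec (big-endian) → word 0x5cec
flags [14+:2] = (word>>14) & 0x3 = 1
prio [9+:5] = (word>>9) & 0x1f = 14
addr_hi [7+:2] = (word>>7) & 0x3 = 1
tag [3+:4] = (word>>3) & 0xf = 13  ←
id [0+:3] = (word>>0) & 0x7 = 4

13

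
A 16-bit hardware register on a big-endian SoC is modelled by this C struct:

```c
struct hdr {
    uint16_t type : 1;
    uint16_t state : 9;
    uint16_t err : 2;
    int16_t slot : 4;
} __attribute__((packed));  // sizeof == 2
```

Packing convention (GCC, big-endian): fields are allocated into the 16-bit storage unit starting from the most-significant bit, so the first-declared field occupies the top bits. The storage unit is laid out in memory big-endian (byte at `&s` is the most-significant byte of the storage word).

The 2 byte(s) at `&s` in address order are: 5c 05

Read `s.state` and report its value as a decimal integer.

368

[0]=0x5c [1]=0x05 (big-endian) → word 0x5c05
type:1 @ bit 15 → (0x5c05>>15)&0x1 = 0x0
state:9 @ bit 6 → (0x5c05>>6)&0x1ff = 0x170  ←
err:2 @ bit 4 → (0x5c05>>4)&0x3 = 0x0
slot:4 @ bit 0 → (0x5c05>>0)&0xf = 0x5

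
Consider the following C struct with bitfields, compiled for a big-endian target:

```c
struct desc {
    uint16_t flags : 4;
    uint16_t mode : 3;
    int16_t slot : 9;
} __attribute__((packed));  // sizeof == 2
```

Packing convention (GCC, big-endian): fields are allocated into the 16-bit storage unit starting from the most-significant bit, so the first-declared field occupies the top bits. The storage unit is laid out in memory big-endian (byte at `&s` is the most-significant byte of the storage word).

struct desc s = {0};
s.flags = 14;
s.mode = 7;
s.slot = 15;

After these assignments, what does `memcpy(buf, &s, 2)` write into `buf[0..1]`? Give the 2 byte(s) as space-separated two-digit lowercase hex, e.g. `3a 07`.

[12+:4] flags=14 & 0xf = 0xe; word=0xe000
[9+:3] mode=7 & 0x7 = 0x7; word=0xee00
[0+:9] slot=15 & 0x1ff = 0xf; word=0xee0f
word = 0xee0f → big-endian bytes:
  [0]=0xee  [1]=0x0f

ee 0f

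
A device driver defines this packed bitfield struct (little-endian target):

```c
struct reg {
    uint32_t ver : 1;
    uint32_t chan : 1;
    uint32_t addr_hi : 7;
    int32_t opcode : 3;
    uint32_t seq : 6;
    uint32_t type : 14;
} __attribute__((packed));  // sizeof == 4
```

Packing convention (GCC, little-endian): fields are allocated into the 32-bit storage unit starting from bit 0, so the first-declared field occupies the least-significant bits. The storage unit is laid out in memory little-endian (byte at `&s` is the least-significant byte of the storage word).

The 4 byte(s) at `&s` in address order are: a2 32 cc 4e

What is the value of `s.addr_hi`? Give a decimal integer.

40

[0]=0xa2 [1]=0x32 [2]=0xcc [3]=0x4e (little-endian) → word 0x4ecc32a2
ver [0+:1] = (word>>0) & 0x1 = 0
chan [1+:1] = (word>>1) & 0x1 = 1
addr_hi [2+:7] = (word>>2) & 0x7f = 40  ←
opcode [9+:3] = (word>>9) & 0x7 = 1
seq [12+:6] = (word>>12) & 0x3f = 3
type [18+:14] = (word>>18) & 0x3fff = 5043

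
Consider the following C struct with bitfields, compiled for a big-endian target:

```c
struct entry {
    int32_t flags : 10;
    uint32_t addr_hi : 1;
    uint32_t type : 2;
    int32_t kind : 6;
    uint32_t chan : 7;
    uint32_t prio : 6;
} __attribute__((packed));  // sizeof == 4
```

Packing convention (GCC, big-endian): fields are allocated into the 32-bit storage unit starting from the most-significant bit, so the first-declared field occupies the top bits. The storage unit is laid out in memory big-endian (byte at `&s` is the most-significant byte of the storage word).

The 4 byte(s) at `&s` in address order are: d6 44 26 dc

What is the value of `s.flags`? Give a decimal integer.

-167

[0]=0xd6 [1]=0x44 [2]=0x26 [3]=0xdc (big-endian) → word 0xd64426dc
flags:10 @ bit 22 → (0xd64426dc>>22)&0x3ff = 0x359  ←
addr_hi:1 @ bit 21 → (0xd64426dc>>21)&0x1 = 0x0
type:2 @ bit 19 → (0xd64426dc>>19)&0x3 = 0x0
kind:6 @ bit 13 → (0xd64426dc>>13)&0x3f = 0x21
chan:7 @ bit 6 → (0xd64426dc>>6)&0x7f = 0x1b
prio:6 @ bit 0 → (0xd64426dc>>0)&0x3f = 0x1c
flags signed 10b, MSB=1: 857 - 1024 = -167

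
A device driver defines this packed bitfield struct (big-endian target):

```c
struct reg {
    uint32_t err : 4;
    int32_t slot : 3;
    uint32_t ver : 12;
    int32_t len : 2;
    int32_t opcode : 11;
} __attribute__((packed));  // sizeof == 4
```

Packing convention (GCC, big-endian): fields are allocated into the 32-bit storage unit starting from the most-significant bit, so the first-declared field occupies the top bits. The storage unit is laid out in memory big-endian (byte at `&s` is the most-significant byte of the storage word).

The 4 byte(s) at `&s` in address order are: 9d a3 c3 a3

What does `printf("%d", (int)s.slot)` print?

[0]=0x9d [1]=0xa3 [2]=0xc3 [3]=0xa3 (big-endian) → word 0x9da3c3a3
err:4 @ bit 28 → (0x9da3c3a3>>28)&0xf = 0x9
slot:3 @ bit 25 → (0x9da3c3a3>>25)&0x7 = 0x6  ←
ver:12 @ bit 13 → (0x9da3c3a3>>13)&0xfff = 0xd1e
len:2 @ bit 11 → (0x9da3c3a3>>11)&0x3 = 0x0
opcode:11 @ bit 0 → (0x9da3c3a3>>0)&0x7ff = 0x3a3
slot signed 3b, MSB=1: 6 - 8 = -2

-2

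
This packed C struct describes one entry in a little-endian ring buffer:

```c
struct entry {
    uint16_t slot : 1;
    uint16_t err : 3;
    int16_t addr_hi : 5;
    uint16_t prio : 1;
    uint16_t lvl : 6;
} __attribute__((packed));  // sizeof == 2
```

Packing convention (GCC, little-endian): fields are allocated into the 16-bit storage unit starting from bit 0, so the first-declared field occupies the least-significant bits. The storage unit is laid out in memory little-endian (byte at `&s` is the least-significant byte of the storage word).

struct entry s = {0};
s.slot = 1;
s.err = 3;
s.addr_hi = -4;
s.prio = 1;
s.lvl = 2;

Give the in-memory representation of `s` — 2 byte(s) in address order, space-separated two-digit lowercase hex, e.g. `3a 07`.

c7 0b

slot:1 = 1 → 0x1 << 0 → word 0x0001
err:3 = 3 → 0x3 << 1 → word 0x0007
addr_hi:5 = -4 → 0x1c << 4 → word 0x01c7
prio:1 = 1 → 0x1 << 9 → word 0x03c7
lvl:6 = 2 → 0x2 << 10 → word 0x0bc7
word = 0x0bc7 → little-endian bytes:
  [0]=0xc7  [1]=0x0b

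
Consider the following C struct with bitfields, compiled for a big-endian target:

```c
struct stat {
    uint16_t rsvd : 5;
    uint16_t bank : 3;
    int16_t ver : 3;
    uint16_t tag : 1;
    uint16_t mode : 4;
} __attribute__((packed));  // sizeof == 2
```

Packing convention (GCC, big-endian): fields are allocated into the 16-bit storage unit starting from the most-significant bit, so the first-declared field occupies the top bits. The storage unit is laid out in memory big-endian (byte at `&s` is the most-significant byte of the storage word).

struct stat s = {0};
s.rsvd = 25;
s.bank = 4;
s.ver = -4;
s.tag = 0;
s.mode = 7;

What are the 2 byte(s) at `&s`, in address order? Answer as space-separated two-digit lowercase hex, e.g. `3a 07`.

cc 87

rsvd:5 = 25 → 0x19 << 11 → word 0xc800
bank:3 = 4 → 0x4 << 8 → word 0xcc00
ver:3 = -4 → 0x4 << 5 → word 0xcc80
tag:1 = 0 → 0x0 << 4 → word 0xcc80
mode:4 = 7 → 0x7 << 0 → word 0xcc87
word = 0xcc87 → big-endian bytes:
  [0]=0xcc  [1]=0x87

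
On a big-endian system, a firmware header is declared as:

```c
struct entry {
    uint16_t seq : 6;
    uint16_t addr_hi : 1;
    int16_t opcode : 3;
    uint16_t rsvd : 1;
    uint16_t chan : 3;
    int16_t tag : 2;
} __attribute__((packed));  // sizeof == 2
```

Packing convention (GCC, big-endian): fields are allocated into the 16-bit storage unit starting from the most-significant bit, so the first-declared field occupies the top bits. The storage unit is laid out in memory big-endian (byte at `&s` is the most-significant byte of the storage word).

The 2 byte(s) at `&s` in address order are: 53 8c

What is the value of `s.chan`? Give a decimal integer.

3

[0]=0x53 [1]=0x8c (big-endian) → word 0x538c
seq:6 @ bit 10 → (0x538c>>10)&0x3f = 0x14
addr_hi:1 @ bit 9 → (0x538c>>9)&0x1 = 0x1
opcode:3 @ bit 6 → (0x538c>>6)&0x7 = 0x6
rsvd:1 @ bit 5 → (0x538c>>5)&0x1 = 0x0
chan:3 @ bit 2 → (0x538c>>2)&0x7 = 0x3  ←
tag:2 @ bit 0 → (0x538c>>0)&0x3 = 0x0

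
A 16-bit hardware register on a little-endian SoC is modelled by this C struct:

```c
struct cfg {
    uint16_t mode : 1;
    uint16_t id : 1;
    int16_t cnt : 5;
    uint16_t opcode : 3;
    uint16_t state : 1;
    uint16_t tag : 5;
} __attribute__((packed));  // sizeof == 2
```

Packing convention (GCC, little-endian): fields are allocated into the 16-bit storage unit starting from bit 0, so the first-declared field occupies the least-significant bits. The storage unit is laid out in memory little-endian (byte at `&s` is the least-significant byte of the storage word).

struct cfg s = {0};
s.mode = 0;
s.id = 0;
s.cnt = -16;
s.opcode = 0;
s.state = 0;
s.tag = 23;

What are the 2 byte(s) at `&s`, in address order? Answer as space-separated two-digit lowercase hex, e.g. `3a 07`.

mode (1b) val=0 bits=0x0 at bit 0: 0x0000
id (1b) val=0 bits=0x0 at bit 1: 0x0000
cnt (5b) val=-16 bits=0x10 at bit 2: 0x0040
opcode (3b) val=0 bits=0x0 at bit 7: 0x0040
state (1b) val=0 bits=0x0 at bit 10: 0x0040
tag (5b) val=23 bits=0x17 at bit 11: 0xb840
word = 0xb840 → little-endian bytes:
  [0]=0x40  [1]=0xb8

40 b8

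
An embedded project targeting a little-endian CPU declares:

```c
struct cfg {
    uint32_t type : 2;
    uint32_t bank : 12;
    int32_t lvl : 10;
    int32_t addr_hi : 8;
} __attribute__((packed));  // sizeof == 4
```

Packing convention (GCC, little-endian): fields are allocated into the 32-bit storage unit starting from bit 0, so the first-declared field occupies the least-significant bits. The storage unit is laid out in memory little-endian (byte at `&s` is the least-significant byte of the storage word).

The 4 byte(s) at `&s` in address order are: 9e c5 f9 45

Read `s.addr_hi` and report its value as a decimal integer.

[0]=0x9e [1]=0xc5 [2]=0xf9 [3]=0x45 (little-endian) → word 0x45f9c59e
type:2 @ bit 0 → (0x45f9c59e>>0)&0x3 = 0x2
bank:12 @ bit 2 → (0x45f9c59e>>2)&0xfff = 0x167
lvl:10 @ bit 14 → (0x45f9c59e>>14)&0x3ff = 0x3e7
addr_hi:8 @ bit 24 → (0x45f9c59e>>24)&0xff = 0x45  ←
addr_hi signed 8b, MSB=0: value = 69

69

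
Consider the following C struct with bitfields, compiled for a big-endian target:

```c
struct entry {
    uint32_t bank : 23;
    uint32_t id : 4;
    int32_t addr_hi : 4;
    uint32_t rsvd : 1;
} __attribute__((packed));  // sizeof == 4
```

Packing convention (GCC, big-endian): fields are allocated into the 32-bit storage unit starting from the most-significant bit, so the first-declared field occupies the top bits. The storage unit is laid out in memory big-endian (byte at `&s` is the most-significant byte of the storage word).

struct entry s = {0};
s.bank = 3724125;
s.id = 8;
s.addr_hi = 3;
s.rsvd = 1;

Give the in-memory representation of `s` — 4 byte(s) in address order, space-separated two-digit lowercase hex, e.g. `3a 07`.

bank:23 = 3724125 → 0x38d35d << 9 → word 0x71a6ba00
id:4 = 8 → 0x8 << 5 → word 0x71a6bb00
addr_hi:4 = 3 → 0x3 << 1 → word 0x71a6bb06
rsvd:1 = 1 → 0x1 << 0 → word 0x71a6bb07
word = 0x71a6bb07 → big-endian bytes:
  [0]=0x71  [1]=0xa6  [2]=0xbb  [3]=0x07

71 a6 bb 07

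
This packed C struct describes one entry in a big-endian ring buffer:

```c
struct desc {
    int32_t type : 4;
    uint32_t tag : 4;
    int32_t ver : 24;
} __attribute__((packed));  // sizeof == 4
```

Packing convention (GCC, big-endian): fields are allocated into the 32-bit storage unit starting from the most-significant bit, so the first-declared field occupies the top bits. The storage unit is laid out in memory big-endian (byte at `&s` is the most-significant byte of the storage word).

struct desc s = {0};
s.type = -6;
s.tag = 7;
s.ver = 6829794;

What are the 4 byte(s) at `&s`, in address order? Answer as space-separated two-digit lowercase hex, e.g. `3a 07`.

a7 68 36 e2

type:4 = -6 → 0xa << 28 → word 0xa0000000
tag:4 = 7 → 0x7 << 24 → word 0xa7000000
ver:24 = 6829794 → 0x6836e2 << 0 → word 0xa76836e2
word = 0xa76836e2 → big-endian bytes:
  [0]=0xa7  [1]=0x68  [2]=0x36  [3]=0xe2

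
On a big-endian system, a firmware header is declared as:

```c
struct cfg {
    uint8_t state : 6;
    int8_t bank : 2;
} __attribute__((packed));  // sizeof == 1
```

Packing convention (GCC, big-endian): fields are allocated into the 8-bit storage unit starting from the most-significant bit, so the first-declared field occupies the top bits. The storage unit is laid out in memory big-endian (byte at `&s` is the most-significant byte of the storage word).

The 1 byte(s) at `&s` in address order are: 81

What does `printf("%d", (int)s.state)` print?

[0]=0x81 (big-endian) → word 0x81
state [2+:6] = (word>>2) & 0x3f = 32  ←
bank [0+:2] = (word>>0) & 0x3 = 1

32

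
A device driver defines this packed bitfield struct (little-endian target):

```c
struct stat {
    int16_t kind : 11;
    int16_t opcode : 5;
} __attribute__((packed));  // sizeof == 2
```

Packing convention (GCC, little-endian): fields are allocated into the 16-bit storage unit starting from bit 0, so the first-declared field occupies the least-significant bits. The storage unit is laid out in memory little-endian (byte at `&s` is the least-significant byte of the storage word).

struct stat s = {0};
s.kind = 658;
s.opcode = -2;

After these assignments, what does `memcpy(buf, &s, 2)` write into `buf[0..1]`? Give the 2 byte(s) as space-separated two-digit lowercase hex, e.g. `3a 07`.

kind:11 = 658 → 0x292 << 0 → word 0x0292
opcode:5 = -2 → 0x1e << 11 → word 0xf292
word = 0xf292 → little-endian bytes:
  [0]=0x92  [1]=0xf2

92 f2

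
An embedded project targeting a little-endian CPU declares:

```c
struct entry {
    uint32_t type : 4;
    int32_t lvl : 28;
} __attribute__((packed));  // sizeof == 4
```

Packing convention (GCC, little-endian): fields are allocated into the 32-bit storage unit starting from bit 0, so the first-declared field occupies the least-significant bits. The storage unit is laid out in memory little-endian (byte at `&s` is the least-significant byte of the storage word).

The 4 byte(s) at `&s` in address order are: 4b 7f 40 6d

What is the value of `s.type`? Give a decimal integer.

[0]=0x4b [1]=0x7f [2]=0x40 [3]=0x6d (little-endian) → word 0x6d407f4b
type [0+:4] = (word>>0) & 0xf = 11  ←
lvl [4+:28] = (word>>4) & 0xfffffff = 114558964

11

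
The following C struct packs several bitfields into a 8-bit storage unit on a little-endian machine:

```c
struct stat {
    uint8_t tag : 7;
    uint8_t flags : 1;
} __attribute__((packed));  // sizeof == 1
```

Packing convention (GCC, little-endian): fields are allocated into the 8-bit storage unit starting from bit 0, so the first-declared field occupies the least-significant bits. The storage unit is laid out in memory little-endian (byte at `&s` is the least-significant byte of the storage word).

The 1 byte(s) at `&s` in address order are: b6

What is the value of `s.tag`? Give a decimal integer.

[0]=0xb6 (little-endian) → word 0xb6
tag:7 @ bit 0 → (0xb6>>0)&0x7f = 0x36  ←
flags:1 @ bit 7 → (0xb6>>7)&0x1 = 0x1

54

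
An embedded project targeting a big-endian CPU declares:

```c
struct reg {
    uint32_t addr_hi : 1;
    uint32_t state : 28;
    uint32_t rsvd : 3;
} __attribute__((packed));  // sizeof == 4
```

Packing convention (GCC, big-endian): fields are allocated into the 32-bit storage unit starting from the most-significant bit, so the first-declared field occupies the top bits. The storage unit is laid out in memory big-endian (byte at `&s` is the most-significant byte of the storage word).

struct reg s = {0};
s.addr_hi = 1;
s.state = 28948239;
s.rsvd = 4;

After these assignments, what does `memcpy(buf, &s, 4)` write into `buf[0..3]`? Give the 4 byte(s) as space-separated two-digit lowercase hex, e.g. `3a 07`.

8d cd b8 7c

addr_hi:1 = 1 → 0x1 << 31 → word 0x80000000
state:28 = 28948239 → 0x1b9b70f << 3 → word 0x8dcdb878
rsvd:3 = 4 → 0x4 << 0 → word 0x8dcdb87c
word = 0x8dcdb87c → big-endian bytes:
  [0]=0x8d  [1]=0xcd  [2]=0xb8  [3]=0x7c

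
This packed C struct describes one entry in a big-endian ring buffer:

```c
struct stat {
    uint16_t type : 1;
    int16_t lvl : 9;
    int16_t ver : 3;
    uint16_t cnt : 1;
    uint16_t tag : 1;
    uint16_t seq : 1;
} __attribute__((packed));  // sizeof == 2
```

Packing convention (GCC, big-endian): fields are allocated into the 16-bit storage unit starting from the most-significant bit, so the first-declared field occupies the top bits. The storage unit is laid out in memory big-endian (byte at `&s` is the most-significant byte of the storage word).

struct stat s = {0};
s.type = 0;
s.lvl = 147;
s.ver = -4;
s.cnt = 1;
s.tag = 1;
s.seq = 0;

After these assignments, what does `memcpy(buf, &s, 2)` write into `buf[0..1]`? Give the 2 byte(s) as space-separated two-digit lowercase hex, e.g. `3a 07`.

24 e6

[15+:1] type=0 & 0x1 = 0x0; word=0x0000
[6+:9] lvl=147 & 0x1ff = 0x93; word=0x24c0
[3+:3] ver=-4 & 0x7 = 0x4; word=0x24e0
[2+:1] cnt=1 & 0x1 = 0x1; word=0x24e4
[1+:1] tag=1 & 0x1 = 0x1; word=0x24e6
[0+:1] seq=0 & 0x1 = 0x0; word=0x24e6
word = 0x24e6 → big-endian bytes:
  [0]=0x24  [1]=0xe6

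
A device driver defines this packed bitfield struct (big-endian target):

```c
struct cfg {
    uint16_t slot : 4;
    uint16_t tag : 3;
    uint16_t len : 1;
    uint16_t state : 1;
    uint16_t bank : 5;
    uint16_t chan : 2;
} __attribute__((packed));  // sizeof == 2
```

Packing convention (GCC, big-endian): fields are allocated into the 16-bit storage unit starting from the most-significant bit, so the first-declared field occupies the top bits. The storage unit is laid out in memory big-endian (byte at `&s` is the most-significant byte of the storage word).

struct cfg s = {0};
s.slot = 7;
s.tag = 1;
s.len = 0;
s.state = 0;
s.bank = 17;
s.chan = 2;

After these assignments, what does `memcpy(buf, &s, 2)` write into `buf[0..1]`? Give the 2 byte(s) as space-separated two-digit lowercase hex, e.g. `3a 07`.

[12+:4] slot=7 & 0xf = 0x7; word=0x7000
[9+:3] tag=1 & 0x7 = 0x1; word=0x7200
[8+:1] len=0 & 0x1 = 0x0; word=0x7200
[7+:1] state=0 & 0x1 = 0x0; word=0x7200
[2+:5] bank=17 & 0x1f = 0x11; word=0x7244
[0+:2] chan=2 & 0x3 = 0x2; word=0x7246
word = 0x7246 → big-endian bytes:
  [0]=0x72  [1]=0x46

72 46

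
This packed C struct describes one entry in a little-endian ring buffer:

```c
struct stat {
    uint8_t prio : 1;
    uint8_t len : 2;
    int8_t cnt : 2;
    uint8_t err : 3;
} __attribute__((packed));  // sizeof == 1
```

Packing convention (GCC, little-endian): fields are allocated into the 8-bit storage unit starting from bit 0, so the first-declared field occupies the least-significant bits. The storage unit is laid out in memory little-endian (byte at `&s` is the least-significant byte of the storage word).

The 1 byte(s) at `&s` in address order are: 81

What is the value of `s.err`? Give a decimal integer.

4

[0]=0x81 (little-endian) → word 0x81
prio [0+:1] = (word>>0) & 0x1 = 1
len [1+:2] = (word>>1) & 0x3 = 0
cnt [3+:2] = (word>>3) & 0x3 = 0
err [5+:3] = (word>>5) & 0x7 = 4  ←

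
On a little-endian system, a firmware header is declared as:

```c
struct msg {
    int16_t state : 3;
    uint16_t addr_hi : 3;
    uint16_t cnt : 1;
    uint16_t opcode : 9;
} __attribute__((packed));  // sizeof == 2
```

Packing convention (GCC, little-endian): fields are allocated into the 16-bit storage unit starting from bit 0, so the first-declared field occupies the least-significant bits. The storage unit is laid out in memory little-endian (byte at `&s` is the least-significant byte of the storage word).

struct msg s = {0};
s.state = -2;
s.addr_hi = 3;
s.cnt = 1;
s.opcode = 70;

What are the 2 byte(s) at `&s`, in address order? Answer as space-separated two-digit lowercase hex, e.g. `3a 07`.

5e 23

[0+:3] state=-2 & 0x7 = 0x6; word=0x0006
[3+:3] addr_hi=3 & 0x7 = 0x3; word=0x001e
[6+:1] cnt=1 & 0x1 = 0x1; word=0x005e
[7+:9] opcode=70 & 0x1ff = 0x46; word=0x235e
word = 0x235e → little-endian bytes:
  [0]=0x5e  [1]=0x23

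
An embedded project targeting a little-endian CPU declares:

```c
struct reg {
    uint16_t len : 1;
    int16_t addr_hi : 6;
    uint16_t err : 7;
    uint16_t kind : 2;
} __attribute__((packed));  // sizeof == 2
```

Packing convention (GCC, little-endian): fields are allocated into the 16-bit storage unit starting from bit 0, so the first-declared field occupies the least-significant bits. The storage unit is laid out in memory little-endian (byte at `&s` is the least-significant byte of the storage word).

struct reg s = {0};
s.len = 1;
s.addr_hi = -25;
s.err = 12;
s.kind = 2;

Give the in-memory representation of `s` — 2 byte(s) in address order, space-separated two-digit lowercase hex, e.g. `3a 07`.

4f 86

len:1 = 1 → 0x1 << 0 → word 0x0001
addr_hi:6 = -25 → 0x27 << 1 → word 0x004f
err:7 = 12 → 0xc << 7 → word 0x064f
kind:2 = 2 → 0x2 << 14 → word 0x864f
word = 0x864f → little-endian bytes:
  [0]=0x4f  [1]=0x86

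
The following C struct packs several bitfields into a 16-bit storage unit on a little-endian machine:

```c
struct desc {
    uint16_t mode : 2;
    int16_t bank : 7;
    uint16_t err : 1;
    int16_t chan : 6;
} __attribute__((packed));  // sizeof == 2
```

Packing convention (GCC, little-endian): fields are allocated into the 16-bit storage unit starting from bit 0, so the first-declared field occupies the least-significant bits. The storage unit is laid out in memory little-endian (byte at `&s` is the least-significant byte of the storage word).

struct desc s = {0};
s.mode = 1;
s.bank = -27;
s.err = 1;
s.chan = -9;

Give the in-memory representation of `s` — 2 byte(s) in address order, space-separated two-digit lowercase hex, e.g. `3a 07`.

mode:2 = 1 → 0x1 << 0 → word 0x0001
bank:7 = -27 → 0x65 << 2 → word 0x0195
err:1 = 1 → 0x1 << 9 → word 0x0395
chan:6 = -9 → 0x37 << 10 → word 0xdf95
word = 0xdf95 → little-endian bytes:
  [0]=0x95  [1]=0xdf

95 df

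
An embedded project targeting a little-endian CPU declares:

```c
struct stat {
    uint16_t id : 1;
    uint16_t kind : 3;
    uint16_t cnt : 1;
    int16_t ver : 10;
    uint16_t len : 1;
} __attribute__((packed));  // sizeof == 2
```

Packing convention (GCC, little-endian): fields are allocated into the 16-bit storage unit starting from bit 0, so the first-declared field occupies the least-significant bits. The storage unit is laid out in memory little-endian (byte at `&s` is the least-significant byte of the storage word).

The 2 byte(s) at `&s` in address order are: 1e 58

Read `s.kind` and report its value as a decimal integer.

[0]=0x1e [1]=0x58 (little-endian) → word 0x581e
id [0+:1] = (word>>0) & 0x1 = 0
kind [1+:3] = (word>>1) & 0x7 = 7  ←
cnt [4+:1] = (word>>4) & 0x1 = 1
ver [5+:10] = (word>>5) & 0x3ff = 704
len [15+:1] = (word>>15) & 0x1 = 0

7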